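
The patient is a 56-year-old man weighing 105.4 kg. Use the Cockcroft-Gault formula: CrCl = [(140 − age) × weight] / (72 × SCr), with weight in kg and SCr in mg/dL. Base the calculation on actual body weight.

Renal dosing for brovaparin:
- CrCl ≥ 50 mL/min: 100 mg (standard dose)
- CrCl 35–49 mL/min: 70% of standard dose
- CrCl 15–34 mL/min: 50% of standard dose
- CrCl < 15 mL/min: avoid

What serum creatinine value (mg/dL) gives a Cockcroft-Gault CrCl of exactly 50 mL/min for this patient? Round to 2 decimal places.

Standard dose requires CrCl ≥ 50 mL/min.
Set (140 − 56) × 105.4 / (72 × SCr) = 50
SCr = (140 − 56) × 105.4 / (72 × 50) = 2.459 mg/dL

2.46 mg/dL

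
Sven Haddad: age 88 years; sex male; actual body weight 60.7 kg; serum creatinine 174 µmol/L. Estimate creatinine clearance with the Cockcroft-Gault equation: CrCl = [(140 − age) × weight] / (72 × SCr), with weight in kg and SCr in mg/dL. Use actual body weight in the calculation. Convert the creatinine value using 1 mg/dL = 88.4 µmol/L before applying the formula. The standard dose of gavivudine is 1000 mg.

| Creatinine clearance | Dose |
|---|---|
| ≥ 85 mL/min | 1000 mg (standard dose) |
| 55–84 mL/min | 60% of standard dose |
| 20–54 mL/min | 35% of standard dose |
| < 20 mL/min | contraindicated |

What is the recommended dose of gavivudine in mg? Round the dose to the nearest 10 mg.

SCr = 174 / 88.4 = 1.968 mg/dL
CrCl = (140 − 88) × 60.7 / (72 × 1.968) = 3156.4 / 141.70 ≈ 22.3 mL/min
CrCl ≈ 22 mL/min → bracket 20–54 mL/min.
35% of 1000 mg = 350 mg

350 mg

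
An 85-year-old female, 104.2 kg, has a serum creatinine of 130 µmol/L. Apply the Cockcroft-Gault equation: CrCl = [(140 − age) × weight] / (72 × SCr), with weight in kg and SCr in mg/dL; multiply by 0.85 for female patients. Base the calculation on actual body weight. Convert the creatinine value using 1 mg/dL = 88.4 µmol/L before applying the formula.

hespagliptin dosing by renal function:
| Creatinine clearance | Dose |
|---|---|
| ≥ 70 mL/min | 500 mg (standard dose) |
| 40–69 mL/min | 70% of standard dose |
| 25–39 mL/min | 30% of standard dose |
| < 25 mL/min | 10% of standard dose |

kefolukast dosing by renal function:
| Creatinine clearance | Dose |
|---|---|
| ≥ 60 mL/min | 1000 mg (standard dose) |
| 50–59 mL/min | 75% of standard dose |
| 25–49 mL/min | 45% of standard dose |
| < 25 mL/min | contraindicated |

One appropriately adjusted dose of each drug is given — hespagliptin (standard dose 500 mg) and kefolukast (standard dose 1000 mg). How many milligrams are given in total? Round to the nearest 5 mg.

800 mg

SCr = 130 / 88.4 = 1.471 mg/dL
CrCl = (140 − 85) × 104.2 / (72 × 1.471) × 0.85 = 5731.0 / 105.91 × 0.85 ≈ 46.0 mL/min
CrCl ≈ 46 mL/min.
hespagliptin: 40–69 mL/min → 70% of 500 mg = 350 mg.
kefolukast: 25–49 mL/min → 45% of 1000 mg = 450 mg.
Total = 350 + 450 = 800 mg.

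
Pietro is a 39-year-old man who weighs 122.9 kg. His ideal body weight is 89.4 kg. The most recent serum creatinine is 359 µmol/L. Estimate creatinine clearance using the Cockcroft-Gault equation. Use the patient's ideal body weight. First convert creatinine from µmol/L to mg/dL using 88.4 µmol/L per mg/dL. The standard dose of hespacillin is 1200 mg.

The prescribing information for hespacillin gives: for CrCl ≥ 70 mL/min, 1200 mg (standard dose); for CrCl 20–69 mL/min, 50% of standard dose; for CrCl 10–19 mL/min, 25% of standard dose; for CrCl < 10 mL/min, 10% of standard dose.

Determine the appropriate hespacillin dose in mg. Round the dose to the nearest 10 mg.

600 mg

SCr = 359 / 88.4 = 4.061 mg/dL
CrCl = (140 − 39) × 89.4 / (72 × 4.061) = 9029.4 / 292.39 ≈ 30.9 mL/min
CrCl ≈ 31 mL/min → bracket 20–69 mL/min.
50% of 1200 mg = 600 mg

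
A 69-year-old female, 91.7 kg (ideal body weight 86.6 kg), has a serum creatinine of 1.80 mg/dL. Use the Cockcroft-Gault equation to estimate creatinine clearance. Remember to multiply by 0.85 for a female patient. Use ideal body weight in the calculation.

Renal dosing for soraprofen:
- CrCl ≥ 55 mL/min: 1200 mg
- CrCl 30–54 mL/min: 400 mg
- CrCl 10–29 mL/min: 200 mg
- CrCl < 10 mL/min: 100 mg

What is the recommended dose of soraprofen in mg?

400 mg

CrCl = (140 − 69) × 86.6 / (72 × 1.8) × 0.85 = 6148.6 / 129.60 × 0.85 ≈ 40.3 mL/min
CrCl ≈ 40 mL/min → bracket 30–54 mL/min.
Dose for this bracket: 400 mg.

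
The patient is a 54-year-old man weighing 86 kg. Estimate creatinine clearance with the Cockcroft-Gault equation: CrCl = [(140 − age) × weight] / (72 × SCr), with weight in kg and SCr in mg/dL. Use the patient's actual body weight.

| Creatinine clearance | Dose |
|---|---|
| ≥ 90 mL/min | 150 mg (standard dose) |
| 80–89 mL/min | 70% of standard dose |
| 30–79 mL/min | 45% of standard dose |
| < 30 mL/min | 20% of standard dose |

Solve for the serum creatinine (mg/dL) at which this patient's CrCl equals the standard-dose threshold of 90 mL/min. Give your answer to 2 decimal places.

1.14 mg/dL

Standard dose requires CrCl ≥ 90 mL/min.
Set (140 − 54) × 86 / (72 × SCr) = 90
SCr = (140 − 54) × 86 / (72 × 90) = 1.141 mg/dL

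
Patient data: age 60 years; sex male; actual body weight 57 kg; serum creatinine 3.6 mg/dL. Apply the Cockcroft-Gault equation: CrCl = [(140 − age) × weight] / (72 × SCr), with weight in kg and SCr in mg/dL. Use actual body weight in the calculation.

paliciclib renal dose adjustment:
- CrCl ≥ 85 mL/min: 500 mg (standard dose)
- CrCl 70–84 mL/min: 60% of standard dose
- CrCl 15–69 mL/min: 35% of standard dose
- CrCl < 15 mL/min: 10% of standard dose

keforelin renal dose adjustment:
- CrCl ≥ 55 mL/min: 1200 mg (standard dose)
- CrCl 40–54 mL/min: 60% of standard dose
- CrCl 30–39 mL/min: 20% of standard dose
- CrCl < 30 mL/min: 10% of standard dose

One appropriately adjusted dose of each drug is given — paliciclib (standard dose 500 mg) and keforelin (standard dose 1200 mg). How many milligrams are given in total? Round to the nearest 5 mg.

CrCl = (140 − 60) × 57 / (72 × 3.6) = 4560.0 / 259.20 ≈ 17.6 mL/min
CrCl ≈ 18 mL/min.
paliciclib: 15–69 mL/min → 35% of 500 mg = 175 mg.
keforelin: < 30 mL/min → 10% of 1200 mg = 120 mg.
Total = 175 + 120 = 295 mg.

295 mg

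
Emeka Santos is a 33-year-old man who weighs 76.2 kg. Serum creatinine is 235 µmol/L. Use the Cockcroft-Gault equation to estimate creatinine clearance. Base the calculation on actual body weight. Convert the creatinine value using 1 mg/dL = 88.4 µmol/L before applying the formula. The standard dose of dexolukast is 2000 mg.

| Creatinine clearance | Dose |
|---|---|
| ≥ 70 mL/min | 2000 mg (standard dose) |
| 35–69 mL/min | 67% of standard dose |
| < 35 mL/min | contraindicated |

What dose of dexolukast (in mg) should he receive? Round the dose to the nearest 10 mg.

1340 mg

SCr = 235 / 88.4 = 2.658 mg/dL
CrCl = (140 − 33) × 76.2 / (72 × 2.658) = 8153.4 / 191.38 ≈ 42.6 mL/min
CrCl ≈ 43 mL/min → bracket 35–69 mL/min.
67% of 2000 mg = 1340 mg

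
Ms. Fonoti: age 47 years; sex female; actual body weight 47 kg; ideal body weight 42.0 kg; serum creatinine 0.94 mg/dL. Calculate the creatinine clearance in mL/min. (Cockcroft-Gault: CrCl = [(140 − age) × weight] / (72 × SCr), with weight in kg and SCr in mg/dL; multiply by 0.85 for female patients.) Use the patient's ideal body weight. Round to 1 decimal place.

49.1 mL/min

CrCl = (140 − 47) × 42 / (72 × 0.94) × 0.85 = 3906.0 / 67.68 × 0.85 ≈ 49.1 mL/min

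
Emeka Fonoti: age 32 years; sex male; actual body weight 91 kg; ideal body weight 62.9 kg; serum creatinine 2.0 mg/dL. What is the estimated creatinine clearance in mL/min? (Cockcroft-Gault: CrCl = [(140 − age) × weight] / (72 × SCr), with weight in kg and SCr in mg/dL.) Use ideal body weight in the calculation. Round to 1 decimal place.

CrCl = (140 − 32) × 62.9 / (72 × 2) = 6793.2 / 144.00 ≈ 47.2 mL/min

47.2 mL/min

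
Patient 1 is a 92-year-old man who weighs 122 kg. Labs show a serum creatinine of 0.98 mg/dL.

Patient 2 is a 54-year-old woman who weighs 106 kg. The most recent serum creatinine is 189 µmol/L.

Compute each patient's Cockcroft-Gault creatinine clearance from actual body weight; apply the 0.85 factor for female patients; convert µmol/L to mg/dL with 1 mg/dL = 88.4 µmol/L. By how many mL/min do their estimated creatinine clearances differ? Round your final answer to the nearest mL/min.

Patient 1: CrCl = (140 − 92) × 122 / (72 × 0.98) = 5856.0 / 70.56 ≈ 83.0 mL/min
Patient 2: SCr = 189 / 88.4 = 2.138 mg/dL
Patient 2: CrCl = (140 − 54) × 106 / (72 × 2.138) × 0.85 = 9116.0 / 153.94 × 0.85 ≈ 50.3 mL/min
|83.0 − 50.3| = 32.7 mL/min

33 mL/min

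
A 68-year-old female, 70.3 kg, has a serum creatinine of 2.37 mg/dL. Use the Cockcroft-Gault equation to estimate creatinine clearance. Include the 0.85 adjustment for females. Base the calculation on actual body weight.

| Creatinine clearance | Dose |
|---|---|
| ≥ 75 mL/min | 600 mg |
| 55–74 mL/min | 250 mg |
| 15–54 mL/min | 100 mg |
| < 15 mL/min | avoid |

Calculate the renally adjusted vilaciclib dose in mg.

100 mg

CrCl = (140 − 68) × 70.3 / (72 × 2.37) × 0.85 = 5061.6 / 170.64 × 0.85 ≈ 25.2 mL/min
CrCl ≈ 25 mL/min → bracket 15–54 mL/min.
Dose for this bracket: 100 mg.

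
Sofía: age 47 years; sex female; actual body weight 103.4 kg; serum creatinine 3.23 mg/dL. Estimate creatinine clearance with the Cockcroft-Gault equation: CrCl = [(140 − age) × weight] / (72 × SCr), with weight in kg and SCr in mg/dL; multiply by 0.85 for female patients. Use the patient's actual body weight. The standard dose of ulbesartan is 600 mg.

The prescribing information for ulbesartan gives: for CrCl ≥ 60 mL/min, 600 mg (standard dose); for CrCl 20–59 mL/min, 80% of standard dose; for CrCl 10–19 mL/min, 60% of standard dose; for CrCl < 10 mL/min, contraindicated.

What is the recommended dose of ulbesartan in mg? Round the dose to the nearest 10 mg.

CrCl = (140 − 47) × 103.4 / (72 × 3.23) × 0.85 = 9616.2 / 232.56 × 0.85 ≈ 35.1 mL/min
CrCl ≈ 35 mL/min → bracket 20–59 mL/min.
80% of 600 mg = 480 mg

480 mg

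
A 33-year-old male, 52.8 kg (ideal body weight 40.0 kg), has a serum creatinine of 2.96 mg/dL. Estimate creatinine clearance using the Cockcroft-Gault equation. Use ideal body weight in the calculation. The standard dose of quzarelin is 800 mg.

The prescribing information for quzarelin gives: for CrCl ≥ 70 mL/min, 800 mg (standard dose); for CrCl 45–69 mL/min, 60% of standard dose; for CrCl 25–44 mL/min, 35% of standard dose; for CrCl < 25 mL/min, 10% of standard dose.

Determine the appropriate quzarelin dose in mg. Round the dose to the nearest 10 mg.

CrCl = (140 − 33) × 40 / (72 × 2.96) = 4280.0 / 213.12 ≈ 20.1 mL/min
CrCl ≈ 20 mL/min → bracket < 25 mL/min.
10% of 800 mg = 80 mg

80 mg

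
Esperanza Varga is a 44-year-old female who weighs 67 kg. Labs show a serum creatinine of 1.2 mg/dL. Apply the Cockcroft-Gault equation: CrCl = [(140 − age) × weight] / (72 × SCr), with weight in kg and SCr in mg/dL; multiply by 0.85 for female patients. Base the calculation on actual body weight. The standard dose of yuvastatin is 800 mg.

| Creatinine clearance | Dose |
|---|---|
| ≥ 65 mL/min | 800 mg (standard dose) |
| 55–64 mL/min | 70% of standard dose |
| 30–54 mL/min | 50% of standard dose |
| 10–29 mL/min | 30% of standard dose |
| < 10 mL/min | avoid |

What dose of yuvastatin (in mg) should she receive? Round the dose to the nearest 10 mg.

CrCl = (140 − 44) × 67 / (72 × 1.2) × 0.85 = 6432.0 / 86.40 × 0.85 ≈ 63.3 mL/min
CrCl ≈ 63 mL/min → bracket 55–64 mL/min.
70% of 800 mg = 560 mg

560 mg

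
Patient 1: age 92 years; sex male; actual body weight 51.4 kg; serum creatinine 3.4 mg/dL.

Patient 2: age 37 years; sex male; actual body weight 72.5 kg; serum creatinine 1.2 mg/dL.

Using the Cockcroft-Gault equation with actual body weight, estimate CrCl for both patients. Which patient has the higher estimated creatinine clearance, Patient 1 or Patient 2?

Patient 2

Patient 1: CrCl = (140 − 92) × 51.4 / (72 × 3.4) = 2467.2 / 244.80 ≈ 10.1 mL/min
Patient 2: CrCl = (140 − 37) × 72.5 / (72 × 1.2) = 7467.5 / 86.40 ≈ 86.4 mL/min
10.1 vs 86.4 mL/min → Patient 2 is higher.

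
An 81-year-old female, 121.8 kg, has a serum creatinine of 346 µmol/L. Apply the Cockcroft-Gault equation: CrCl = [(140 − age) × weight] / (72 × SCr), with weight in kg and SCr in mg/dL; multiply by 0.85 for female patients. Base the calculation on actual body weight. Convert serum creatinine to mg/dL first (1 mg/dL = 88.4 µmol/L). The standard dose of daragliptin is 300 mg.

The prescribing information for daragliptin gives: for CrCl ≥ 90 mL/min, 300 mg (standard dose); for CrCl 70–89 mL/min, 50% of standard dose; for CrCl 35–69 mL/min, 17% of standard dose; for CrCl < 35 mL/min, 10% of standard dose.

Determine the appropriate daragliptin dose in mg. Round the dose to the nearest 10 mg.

30 mg

SCr = 346 / 88.4 = 3.914 mg/dL
CrCl = (140 − 81) × 121.8 / (72 × 3.914) × 0.85 = 7186.2 / 281.81 × 0.85 ≈ 21.7 mL/min
CrCl ≈ 22 mL/min → bracket < 35 mL/min.
10% of 300 mg = 30 mg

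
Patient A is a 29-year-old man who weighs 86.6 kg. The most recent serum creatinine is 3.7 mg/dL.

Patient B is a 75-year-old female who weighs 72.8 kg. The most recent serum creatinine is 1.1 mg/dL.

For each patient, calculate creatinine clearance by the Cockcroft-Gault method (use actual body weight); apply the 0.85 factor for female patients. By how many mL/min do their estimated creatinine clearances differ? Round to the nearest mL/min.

Patient A: CrCl = (140 − 29) × 86.6 / (72 × 3.7) = 9612.6 / 266.40 ≈ 36.1 mL/min
Patient B: CrCl = (140 − 75) × 72.8 / (72 × 1.1) × 0.85 = 4732.0 / 79.20 × 0.85 ≈ 50.8 mL/min
|36.1 − 50.8| = 14.7 mL/min

15 mL/min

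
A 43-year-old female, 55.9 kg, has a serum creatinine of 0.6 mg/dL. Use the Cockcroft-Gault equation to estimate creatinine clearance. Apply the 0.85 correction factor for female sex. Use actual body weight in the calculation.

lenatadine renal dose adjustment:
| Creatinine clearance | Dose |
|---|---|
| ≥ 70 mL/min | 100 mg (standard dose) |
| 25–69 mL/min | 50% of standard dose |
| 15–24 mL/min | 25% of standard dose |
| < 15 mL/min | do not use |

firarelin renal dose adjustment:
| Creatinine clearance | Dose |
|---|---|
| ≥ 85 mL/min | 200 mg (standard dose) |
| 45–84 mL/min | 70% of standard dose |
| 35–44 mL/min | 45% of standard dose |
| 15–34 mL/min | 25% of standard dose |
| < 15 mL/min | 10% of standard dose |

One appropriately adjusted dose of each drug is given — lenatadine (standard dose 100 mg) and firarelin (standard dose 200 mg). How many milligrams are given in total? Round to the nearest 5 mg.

CrCl = (140 − 43) × 55.9 / (72 × 0.6) × 0.85 = 5422.3 / 43.20 × 0.85 ≈ 106.7 mL/min
CrCl ≈ 107 mL/min.
lenatadine: ≥ 70 mL/min → 100% of 100 mg = 100 mg.
firarelin: ≥ 85 mL/min → 100% of 200 mg = 200 mg.
Total = 100 + 200 = 300 mg.

300 mg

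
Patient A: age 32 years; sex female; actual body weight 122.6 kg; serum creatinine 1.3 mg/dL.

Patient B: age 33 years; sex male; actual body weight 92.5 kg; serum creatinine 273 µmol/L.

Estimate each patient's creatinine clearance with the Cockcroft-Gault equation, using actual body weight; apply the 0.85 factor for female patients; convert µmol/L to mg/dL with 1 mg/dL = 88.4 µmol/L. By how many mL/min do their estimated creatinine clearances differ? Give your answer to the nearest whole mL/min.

76 mL/min

Patient A: CrCl = (140 − 32) × 122.6 / (72 × 1.3) × 0.85 = 13240.8 / 93.60 × 0.85 ≈ 120.2 mL/min
Patient B: SCr = 273 / 88.4 = 3.088 mg/dL
Patient B: CrCl = (140 − 33) × 92.5 / (72 × 3.088) = 9897.5 / 222.34 ≈ 44.5 mL/min
|120.2 − 44.5| = 75.7 mL/min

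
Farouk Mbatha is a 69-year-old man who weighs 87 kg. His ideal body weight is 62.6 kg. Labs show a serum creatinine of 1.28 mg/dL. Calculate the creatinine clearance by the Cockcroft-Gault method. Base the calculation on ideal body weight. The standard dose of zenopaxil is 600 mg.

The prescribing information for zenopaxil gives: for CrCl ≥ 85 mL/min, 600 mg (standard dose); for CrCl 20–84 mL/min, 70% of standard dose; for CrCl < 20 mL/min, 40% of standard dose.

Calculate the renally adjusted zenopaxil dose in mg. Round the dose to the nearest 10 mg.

CrCl = (140 − 69) × 62.6 / (72 × 1.28) = 4444.6 / 92.16 ≈ 48.2 mL/min
CrCl ≈ 48 mL/min → bracket 20–84 mL/min.
70% of 600 mg = 420 mg

420 mg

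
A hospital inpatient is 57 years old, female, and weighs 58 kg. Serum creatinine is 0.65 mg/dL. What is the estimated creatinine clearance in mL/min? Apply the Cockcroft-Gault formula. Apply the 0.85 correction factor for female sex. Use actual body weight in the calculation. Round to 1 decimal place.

87.4 mL/min

CrCl = (140 − 57) × 58 / (72 × 0.65) × 0.85 = 4814.0 / 46.80 × 0.85 ≈ 87.4 mL/min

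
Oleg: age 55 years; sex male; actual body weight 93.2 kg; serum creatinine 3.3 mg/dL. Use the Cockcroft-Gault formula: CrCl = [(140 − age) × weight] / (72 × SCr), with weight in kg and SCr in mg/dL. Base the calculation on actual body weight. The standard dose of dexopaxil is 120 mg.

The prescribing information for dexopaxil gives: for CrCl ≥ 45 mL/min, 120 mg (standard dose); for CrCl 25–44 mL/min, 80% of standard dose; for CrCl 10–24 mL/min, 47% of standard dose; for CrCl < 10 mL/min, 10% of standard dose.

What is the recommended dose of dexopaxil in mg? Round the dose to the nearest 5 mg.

CrCl = (140 − 55) × 93.2 / (72 × 3.3) = 7922.0 / 237.60 ≈ 33.3 mL/min
CrCl ≈ 33 mL/min → bracket 25–44 mL/min.
80% of 120 mg = 96 mg → 95 mg

95 mg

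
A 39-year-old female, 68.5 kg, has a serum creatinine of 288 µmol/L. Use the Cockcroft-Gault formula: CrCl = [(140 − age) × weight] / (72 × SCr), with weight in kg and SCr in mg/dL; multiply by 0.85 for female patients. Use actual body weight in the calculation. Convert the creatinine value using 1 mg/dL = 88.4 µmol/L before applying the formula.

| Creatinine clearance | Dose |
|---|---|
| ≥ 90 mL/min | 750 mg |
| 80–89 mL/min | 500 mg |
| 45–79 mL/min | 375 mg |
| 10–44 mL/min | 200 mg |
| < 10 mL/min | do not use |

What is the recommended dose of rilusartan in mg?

200 mg

SCr = 288 / 88.4 = 3.258 mg/dL
CrCl = (140 − 39) × 68.5 / (72 × 3.258) × 0.85 = 6918.5 / 234.58 × 0.85 ≈ 25.1 mL/min
CrCl ≈ 25 mL/min → bracket 10–44 mL/min.
Dose for this bracket: 200 mg.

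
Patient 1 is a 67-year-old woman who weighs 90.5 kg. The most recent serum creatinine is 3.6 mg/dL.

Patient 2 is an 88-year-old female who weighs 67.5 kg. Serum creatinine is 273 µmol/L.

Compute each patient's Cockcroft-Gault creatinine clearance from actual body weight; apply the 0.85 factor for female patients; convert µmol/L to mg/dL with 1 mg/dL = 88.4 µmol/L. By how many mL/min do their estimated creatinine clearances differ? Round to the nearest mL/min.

Patient 1: CrCl = (140 − 67) × 90.5 / (72 × 3.6) × 0.85 = 6606.5 / 259.20 × 0.85 ≈ 21.7 mL/min
Patient 2: SCr = 273 / 88.4 = 3.088 mg/dL
Patient 2: CrCl = (140 − 88) × 67.5 / (72 × 3.088) × 0.85 = 3510.0 / 222.34 × 0.85 ≈ 13.4 mL/min
|21.7 − 13.4| = 8.3 mL/min

8 mL/min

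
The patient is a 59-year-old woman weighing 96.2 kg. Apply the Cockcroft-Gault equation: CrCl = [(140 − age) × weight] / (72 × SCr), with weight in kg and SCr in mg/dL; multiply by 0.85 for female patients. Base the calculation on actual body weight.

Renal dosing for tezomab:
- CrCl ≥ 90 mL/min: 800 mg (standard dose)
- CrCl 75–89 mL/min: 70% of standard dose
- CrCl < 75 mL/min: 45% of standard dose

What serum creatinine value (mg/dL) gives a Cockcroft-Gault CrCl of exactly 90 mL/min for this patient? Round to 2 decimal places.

1.02 mg/dL

Standard dose requires CrCl ≥ 90 mL/min.
Set (140 − 59) × 96.2 × 0.85 / (72 × SCr) = 90
SCr = (140 − 59) × 96.2 × 0.85 / (72 × 90) = 1.022 mg/dL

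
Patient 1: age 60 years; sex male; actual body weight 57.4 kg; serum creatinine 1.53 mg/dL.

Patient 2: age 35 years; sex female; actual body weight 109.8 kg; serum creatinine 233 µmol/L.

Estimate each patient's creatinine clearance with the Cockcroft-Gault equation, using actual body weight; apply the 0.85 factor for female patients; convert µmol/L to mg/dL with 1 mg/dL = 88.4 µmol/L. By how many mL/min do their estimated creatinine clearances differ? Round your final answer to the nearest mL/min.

10 mL/min

Patient 1: CrCl = (140 − 60) × 57.4 / (72 × 1.53) = 4592.0 / 110.16 ≈ 41.7 mL/min
Patient 2: SCr = 233 / 88.4 = 2.636 mg/dL
Patient 2: CrCl = (140 − 35) × 109.8 / (72 × 2.636) × 0.85 = 11529.0 / 189.79 × 0.85 ≈ 51.6 mL/min
|41.7 − 51.6| = 9.9 mL/min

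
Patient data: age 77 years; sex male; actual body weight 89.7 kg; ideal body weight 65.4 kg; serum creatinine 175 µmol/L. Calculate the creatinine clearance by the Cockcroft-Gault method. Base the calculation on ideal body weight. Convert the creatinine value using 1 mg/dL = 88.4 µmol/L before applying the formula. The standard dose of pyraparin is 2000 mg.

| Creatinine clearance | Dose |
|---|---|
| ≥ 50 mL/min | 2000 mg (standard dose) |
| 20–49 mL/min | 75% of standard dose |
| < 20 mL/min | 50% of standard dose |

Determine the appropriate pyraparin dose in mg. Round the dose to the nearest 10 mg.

SCr = 175 / 88.4 = 1.98 mg/dL
CrCl = (140 − 77) × 65.4 / (72 × 1.98) = 4120.2 / 142.56 ≈ 28.9 mL/min
CrCl ≈ 29 mL/min → bracket 20–49 mL/min.
75% of 2000 mg = 1500 mg

1500 mg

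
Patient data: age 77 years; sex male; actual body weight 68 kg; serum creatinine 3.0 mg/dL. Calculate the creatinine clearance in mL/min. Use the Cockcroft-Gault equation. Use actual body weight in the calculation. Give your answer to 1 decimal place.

CrCl = (140 − 77) × 68 / (72 × 3) = 4284.0 / 216.00 ≈ 19.8 mL/min

19.8 mL/min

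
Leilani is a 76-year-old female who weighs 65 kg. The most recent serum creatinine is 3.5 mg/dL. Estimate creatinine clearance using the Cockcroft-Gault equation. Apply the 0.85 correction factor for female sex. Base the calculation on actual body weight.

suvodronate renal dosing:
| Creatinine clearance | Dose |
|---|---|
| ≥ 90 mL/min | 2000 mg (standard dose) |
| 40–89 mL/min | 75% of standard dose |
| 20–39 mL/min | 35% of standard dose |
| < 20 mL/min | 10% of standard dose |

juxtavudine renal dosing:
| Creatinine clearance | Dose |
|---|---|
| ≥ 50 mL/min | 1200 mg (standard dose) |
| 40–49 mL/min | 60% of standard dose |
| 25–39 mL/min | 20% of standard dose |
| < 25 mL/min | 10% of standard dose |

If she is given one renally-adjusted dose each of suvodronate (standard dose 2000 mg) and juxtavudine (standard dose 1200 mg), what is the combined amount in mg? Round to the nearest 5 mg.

320 mg

CrCl = (140 − 76) × 65 / (72 × 3.5) × 0.85 = 4160.0 / 252.00 × 0.85 ≈ 14.0 mL/min
CrCl ≈ 14 mL/min.
suvodronate: < 20 mL/min → 10% of 2000 mg = 200 mg.
juxtavudine: < 25 mL/min → 10% of 1200 mg = 120 mg.
Total = 200 + 120 = 320 mg.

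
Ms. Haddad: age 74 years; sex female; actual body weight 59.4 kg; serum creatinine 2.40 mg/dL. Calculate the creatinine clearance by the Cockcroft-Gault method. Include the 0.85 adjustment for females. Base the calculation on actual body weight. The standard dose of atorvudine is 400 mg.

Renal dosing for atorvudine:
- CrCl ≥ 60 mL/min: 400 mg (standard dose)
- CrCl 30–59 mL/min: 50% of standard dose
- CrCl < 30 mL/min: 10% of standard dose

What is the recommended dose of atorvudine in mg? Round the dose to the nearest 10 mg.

40 mg

CrCl = (140 − 74) × 59.4 / (72 × 2.4) × 0.85 = 3920.4 / 172.80 × 0.85 ≈ 19.3 mL/min
CrCl ≈ 19 mL/min → bracket < 30 mL/min.
10% of 400 mg = 40 mg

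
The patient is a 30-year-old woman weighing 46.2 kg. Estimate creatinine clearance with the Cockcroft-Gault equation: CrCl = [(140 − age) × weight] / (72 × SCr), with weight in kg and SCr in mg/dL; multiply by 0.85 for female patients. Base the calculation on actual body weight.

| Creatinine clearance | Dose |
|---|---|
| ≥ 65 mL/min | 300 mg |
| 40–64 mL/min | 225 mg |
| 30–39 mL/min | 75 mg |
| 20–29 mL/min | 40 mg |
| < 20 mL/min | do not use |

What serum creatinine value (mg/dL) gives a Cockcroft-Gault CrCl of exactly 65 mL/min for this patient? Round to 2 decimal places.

0.92 mg/dL

Standard dose requires CrCl ≥ 65 mL/min.
Set (140 − 30) × 46.2 × 0.85 / (72 × SCr) = 65
SCr = (140 − 30) × 46.2 × 0.85 / (72 × 65) = 0.923 mg/dL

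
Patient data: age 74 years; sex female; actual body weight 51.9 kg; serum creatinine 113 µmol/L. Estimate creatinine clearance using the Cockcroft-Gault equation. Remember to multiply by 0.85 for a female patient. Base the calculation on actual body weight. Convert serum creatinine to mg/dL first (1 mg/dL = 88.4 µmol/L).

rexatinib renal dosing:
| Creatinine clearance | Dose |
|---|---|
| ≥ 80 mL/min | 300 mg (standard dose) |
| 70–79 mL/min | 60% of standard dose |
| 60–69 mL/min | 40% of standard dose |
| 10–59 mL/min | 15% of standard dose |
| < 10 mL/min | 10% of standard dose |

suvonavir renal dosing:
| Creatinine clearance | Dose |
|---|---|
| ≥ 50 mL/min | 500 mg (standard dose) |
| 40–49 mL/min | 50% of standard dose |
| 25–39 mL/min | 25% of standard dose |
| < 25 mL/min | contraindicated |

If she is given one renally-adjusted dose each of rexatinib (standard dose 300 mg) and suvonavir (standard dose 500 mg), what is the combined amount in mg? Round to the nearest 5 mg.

SCr = 113 / 88.4 = 1.278 mg/dL
CrCl = (140 − 74) × 51.9 / (72 × 1.278) × 0.85 = 3425.4 / 92.02 × 0.85 ≈ 31.6 mL/min
CrCl ≈ 32 mL/min.
rexatinib: 10–59 mL/min → 15% of 300 mg = 45 mg.
suvonavir: 25–39 mL/min → 25% of 500 mg = 125 mg.
Total = 45 + 125 = 170 mg.

170 mg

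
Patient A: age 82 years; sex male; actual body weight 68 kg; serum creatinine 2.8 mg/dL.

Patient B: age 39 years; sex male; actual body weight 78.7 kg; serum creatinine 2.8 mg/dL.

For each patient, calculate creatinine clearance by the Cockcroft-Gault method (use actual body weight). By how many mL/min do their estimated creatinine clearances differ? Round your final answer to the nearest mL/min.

Patient A: CrCl = (140 − 82) × 68 / (72 × 2.8) = 3944.0 / 201.60 ≈ 19.6 mL/min
Patient B: CrCl = (140 − 39) × 78.7 / (72 × 2.8) = 7948.7 / 201.60 ≈ 39.4 mL/min
|19.6 − 39.4| = 19.8 mL/min

20 mL/min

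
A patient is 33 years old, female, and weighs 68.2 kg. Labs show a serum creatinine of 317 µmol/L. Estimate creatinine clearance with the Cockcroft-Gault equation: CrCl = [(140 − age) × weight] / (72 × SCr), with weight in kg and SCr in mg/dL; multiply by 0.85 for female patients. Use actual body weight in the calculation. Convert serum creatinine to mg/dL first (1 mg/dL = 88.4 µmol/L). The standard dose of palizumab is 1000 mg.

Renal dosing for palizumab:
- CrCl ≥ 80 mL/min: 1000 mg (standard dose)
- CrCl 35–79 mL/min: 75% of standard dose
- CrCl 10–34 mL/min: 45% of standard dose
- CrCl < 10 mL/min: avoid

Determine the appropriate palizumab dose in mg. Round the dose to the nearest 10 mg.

SCr = 317 / 88.4 = 3.586 mg/dL
CrCl = (140 − 33) × 68.2 / (72 × 3.586) × 0.85 = 7297.4 / 258.19 × 0.85 ≈ 24.0 mL/min
CrCl ≈ 24 mL/min → bracket 10–34 mL/min.
45% of 1000 mg = 450 mg

450 mg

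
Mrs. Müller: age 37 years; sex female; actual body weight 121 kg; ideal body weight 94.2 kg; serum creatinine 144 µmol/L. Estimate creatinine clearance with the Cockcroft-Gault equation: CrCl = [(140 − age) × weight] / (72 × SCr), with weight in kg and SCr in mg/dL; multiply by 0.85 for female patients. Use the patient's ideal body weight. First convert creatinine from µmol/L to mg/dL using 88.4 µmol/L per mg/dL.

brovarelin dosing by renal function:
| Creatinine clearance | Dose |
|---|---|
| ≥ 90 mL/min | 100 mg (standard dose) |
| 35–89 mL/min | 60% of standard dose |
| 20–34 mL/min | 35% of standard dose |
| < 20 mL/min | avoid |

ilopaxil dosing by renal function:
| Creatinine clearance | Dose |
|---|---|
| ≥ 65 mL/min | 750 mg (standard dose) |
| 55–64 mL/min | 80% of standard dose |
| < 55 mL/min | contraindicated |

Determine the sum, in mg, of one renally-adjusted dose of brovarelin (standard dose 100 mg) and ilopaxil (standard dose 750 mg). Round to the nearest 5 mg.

810 mg

SCr = 144 / 88.4 = 1.629 mg/dL
CrCl = (140 − 37) × 94.2 / (72 × 1.629) × 0.85 = 9702.6 / 117.29 × 0.85 ≈ 70.3 mL/min
CrCl ≈ 70 mL/min.
brovarelin: 35–89 mL/min → 60% of 100 mg = 60 mg.
ilopaxil: ≥ 65 mL/min → 100% of 750 mg = 750 mg.
Total = 60 + 750 = 810 mg.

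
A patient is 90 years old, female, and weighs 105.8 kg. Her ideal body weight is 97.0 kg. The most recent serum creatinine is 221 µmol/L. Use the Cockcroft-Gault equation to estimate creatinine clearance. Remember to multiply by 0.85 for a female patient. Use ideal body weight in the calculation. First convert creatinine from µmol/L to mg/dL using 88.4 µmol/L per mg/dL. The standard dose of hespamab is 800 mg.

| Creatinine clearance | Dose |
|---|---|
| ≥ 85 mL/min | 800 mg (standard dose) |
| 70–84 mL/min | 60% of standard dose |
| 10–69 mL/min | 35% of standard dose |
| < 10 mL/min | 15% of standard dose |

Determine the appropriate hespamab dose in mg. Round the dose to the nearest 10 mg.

280 mg

SCr = 221 / 88.4 = 2.5 mg/dL
CrCl = (140 − 90) × 97 / (72 × 2.5) × 0.85 = 4850.0 / 180.00 × 0.85 ≈ 22.9 mL/min
CrCl ≈ 23 mL/min → bracket 10–69 mL/min.
35% of 800 mg = 280 mg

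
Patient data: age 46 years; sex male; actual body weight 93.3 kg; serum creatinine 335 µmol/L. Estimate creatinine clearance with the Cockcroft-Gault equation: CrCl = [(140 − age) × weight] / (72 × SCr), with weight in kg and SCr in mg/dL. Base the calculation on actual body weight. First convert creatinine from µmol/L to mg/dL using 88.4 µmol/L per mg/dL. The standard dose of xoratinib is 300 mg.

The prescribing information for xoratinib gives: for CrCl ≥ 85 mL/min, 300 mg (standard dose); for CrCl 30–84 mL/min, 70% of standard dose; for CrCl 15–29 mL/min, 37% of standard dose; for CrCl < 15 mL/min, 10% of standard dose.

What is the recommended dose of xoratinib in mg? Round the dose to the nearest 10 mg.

SCr = 335 / 88.4 = 3.79 mg/dL
CrCl = (140 − 46) × 93.3 / (72 × 3.79) = 8770.2 / 272.88 ≈ 32.1 mL/min
CrCl ≈ 32 mL/min → bracket 30–84 mL/min.
70% of 300 mg = 210 mg

210 mg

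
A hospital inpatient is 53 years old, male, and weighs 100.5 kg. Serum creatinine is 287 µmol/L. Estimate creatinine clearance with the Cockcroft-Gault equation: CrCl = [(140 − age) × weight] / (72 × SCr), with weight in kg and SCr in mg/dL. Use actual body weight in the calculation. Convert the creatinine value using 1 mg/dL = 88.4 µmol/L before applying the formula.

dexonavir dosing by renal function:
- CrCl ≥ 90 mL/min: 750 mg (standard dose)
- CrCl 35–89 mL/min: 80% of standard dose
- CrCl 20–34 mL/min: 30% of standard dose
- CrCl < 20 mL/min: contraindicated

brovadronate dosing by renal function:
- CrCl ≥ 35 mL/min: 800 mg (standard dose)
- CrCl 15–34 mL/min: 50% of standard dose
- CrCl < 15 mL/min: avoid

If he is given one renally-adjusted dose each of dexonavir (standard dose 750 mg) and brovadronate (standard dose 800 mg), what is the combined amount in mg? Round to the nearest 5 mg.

1400 mg

SCr = 287 / 88.4 = 3.247 mg/dL
CrCl = (140 − 53) × 100.5 / (72 × 3.247) = 8743.5 / 233.78 ≈ 37.4 mL/min
CrCl ≈ 37 mL/min.
dexonavir: 35–89 mL/min → 80% of 750 mg = 600 mg.
brovadronate: ≥ 35 mL/min → 100% of 800 mg = 800 mg.
Total = 600 + 800 = 1400 mg.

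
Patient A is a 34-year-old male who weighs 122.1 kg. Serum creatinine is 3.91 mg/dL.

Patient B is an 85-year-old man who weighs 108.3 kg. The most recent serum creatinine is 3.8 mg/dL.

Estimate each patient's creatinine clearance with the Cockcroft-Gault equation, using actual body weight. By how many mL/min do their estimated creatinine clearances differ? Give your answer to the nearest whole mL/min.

24 mL/min

Patient A: CrCl = (140 − 34) × 122.1 / (72 × 3.91) = 12942.6 / 281.52 ≈ 46.0 mL/min
Patient B: CrCl = (140 − 85) × 108.3 / (72 × 3.8) = 5956.5 / 273.60 ≈ 21.8 mL/min
|46.0 − 21.8| = 24.2 mL/min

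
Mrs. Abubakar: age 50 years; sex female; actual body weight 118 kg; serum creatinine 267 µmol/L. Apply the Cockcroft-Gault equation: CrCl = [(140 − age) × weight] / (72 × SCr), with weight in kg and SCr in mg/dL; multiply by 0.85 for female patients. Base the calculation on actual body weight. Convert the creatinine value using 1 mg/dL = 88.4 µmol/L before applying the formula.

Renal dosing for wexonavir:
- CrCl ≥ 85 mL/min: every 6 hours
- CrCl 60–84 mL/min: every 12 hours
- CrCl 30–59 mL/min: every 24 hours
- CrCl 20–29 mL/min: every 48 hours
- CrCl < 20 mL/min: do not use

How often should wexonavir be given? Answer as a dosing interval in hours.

every 24 hours

SCr = 267 / 88.4 = 3.02 mg/dL
CrCl = (140 − 50) × 118 / (72 × 3.02) × 0.85 = 10620.0 / 217.44 × 0.85 ≈ 41.5 mL/min
CrCl ≈ 42 mL/min → bracket 30–59 mL/min → every 24 hours.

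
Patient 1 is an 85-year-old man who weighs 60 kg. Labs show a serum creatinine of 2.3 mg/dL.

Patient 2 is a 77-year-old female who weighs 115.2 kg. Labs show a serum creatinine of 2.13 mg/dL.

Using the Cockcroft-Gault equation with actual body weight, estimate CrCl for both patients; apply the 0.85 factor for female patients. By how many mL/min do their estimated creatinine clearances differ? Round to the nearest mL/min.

20 mL/min

Patient 1: CrCl = (140 − 85) × 60 / (72 × 2.3) = 3300.0 / 165.60 ≈ 19.9 mL/min
Patient 2: CrCl = (140 − 77) × 115.2 / (72 × 2.13) × 0.85 = 7257.6 / 153.36 × 0.85 ≈ 40.2 mL/min
|19.9 − 40.2| = 20.3 mL/min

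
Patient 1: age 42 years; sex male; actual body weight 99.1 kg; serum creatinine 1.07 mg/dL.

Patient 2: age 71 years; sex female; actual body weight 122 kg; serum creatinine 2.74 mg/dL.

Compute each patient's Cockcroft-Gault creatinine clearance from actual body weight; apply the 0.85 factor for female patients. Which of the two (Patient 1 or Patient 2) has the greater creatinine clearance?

Patient 1: CrCl = (140 − 42) × 99.1 / (72 × 1.07) = 9711.8 / 77.04 ≈ 126.1 mL/min
Patient 2: CrCl = (140 − 71) × 122 / (72 × 2.74) × 0.85 = 8418.0 / 197.28 × 0.85 ≈ 36.3 mL/min
126.1 vs 36.3 mL/min → Patient 1 is higher.

Patient 1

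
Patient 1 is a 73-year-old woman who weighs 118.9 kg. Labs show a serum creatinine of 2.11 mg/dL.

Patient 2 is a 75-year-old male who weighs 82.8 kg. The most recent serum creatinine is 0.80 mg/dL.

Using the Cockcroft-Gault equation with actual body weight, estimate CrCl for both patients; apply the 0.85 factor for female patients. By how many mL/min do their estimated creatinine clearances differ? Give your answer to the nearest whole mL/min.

49 mL/min

Patient 1: CrCl = (140 − 73) × 118.9 / (72 × 2.11) × 0.85 = 7966.3 / 151.92 × 0.85 ≈ 44.6 mL/min
Patient 2: CrCl = (140 − 75) × 82.8 / (72 × 0.8) = 5382.0 / 57.60 ≈ 93.4 mL/min
|44.6 − 93.4| = 48.8 mL/min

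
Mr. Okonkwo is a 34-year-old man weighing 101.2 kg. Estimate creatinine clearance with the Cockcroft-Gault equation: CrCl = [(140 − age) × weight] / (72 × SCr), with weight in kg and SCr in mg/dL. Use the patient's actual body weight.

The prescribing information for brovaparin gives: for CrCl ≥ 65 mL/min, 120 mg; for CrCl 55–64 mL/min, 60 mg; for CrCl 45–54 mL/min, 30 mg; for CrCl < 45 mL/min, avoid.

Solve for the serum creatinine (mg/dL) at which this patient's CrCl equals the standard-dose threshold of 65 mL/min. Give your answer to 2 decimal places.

2.29 mg/dL

Standard dose requires CrCl ≥ 65 mL/min.
Set (140 − 34) × 101.2 / (72 × SCr) = 65
SCr = (140 − 34) × 101.2 / (72 × 65) = 2.292 mg/dL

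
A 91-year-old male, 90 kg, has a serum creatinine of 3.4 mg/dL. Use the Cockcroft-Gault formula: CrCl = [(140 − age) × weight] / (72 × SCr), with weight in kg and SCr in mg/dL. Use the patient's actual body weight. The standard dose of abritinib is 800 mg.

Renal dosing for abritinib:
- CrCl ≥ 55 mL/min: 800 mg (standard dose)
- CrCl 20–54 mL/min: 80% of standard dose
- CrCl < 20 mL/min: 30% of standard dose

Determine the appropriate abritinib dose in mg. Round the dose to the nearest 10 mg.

240 mg

CrCl = (140 − 91) × 90 / (72 × 3.4) = 4410.0 / 244.80 ≈ 18.0 mL/min
CrCl ≈ 18 mL/min → bracket < 20 mL/min.
30% of 800 mg = 240 mg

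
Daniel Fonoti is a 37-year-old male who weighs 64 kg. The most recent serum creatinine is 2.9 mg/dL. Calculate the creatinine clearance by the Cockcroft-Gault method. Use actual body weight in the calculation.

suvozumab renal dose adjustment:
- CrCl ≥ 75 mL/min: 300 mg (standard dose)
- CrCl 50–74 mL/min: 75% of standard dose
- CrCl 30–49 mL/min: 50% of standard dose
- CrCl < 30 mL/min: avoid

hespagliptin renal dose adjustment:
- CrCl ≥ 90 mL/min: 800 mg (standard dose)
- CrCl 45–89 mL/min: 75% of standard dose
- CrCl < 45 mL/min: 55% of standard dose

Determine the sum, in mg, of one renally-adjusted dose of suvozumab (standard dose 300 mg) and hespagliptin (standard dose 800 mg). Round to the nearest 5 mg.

CrCl = (140 − 37) × 64 / (72 × 2.9) = 6592.0 / 208.80 ≈ 31.6 mL/min
CrCl ≈ 32 mL/min.
suvozumab: 30–49 mL/min → 50% of 300 mg = 150 mg.
hespagliptin: < 45 mL/min → 55% of 800 mg = 440 mg.
Total = 150 + 440 = 590 mg.

590 mg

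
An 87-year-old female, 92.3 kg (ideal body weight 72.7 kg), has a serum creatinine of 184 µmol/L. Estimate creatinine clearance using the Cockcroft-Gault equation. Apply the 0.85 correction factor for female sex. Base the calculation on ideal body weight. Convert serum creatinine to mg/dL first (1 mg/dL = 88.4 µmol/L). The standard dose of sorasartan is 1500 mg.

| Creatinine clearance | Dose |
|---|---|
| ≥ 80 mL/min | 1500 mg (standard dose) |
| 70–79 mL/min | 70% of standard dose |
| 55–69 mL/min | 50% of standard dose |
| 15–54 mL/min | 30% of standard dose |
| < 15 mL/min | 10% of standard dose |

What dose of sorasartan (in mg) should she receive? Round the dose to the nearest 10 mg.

SCr = 184 / 88.4 = 2.081 mg/dL
CrCl = (140 − 87) × 72.7 / (72 × 2.081) × 0.85 = 3853.1 / 149.83 × 0.85 ≈ 21.9 mL/min
CrCl ≈ 22 mL/min → bracket 15–54 mL/min.
30% of 1500 mg = 450 mg

450 mg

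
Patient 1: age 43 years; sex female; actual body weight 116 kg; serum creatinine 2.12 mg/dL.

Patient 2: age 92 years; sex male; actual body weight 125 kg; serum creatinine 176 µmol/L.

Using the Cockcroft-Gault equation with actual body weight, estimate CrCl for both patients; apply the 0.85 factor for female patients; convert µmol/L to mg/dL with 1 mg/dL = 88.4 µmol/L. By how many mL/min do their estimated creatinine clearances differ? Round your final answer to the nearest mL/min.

Patient 1: CrCl = (140 − 43) × 116 / (72 × 2.12) × 0.85 = 11252.0 / 152.64 × 0.85 ≈ 62.7 mL/min
Patient 2: SCr = 176 / 88.4 = 1.991 mg/dL
Patient 2: CrCl = (140 − 92) × 125 / (72 × 1.991) = 6000.0 / 143.35 ≈ 41.9 mL/min
|62.7 − 41.9| = 20.8 mL/min

21 mL/min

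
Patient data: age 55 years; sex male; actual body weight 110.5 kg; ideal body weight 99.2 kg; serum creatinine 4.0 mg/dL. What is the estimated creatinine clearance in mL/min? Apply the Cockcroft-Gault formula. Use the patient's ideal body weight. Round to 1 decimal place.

29.3 mL/min

CrCl = (140 − 55) × 99.2 / (72 × 4) = 8432.0 / 288.00 ≈ 29.3 mL/min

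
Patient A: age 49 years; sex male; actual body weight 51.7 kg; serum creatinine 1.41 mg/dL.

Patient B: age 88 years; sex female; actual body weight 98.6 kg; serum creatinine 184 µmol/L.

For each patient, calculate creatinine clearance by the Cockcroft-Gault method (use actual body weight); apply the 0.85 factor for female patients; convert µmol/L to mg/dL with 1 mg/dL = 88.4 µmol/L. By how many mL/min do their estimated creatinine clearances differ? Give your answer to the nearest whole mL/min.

Patient A: CrCl = (140 − 49) × 51.7 / (72 × 1.41) = 4704.7 / 101.52 ≈ 46.3 mL/min
Patient B: SCr = 184 / 88.4 = 2.081 mg/dL
Patient B: CrCl = (140 − 88) × 98.6 / (72 × 2.081) × 0.85 = 5127.2 / 149.83 × 0.85 ≈ 29.1 mL/min
|46.3 − 29.1| = 17.2 mL/min

17 mL/min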